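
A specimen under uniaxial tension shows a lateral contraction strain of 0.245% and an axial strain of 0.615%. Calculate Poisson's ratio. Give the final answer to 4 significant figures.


nu = -epsilon_lat / epsilon_axial
Lateral strain is contraction (negative), so using magnitudes:
nu = 0.245 / 0.615
nu = 0.3984


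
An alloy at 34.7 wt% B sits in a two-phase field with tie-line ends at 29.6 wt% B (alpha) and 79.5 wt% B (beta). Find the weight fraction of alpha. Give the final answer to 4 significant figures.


f_alpha = (C_beta - C0) / (C_beta - C_alpha)
f_alpha = (79.5 - 34.7) / (79.5 - 29.6)
f_alpha = 0.8978


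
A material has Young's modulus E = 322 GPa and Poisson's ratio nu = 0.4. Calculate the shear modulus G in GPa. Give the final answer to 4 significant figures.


G = E / (2*(1+nu))
G = 322 / (2*(1+0.4))
G = 115 GPa


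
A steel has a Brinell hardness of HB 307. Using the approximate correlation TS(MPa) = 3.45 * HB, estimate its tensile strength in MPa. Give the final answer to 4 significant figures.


TS (MPa) = 3.45 * HB
TS = 3.45 * 307
TS = 1059 MPa


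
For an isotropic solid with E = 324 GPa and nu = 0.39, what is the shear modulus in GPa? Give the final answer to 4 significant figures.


G = E / (2*(1+nu))
G = 324 / (2*(1+0.39))
G = 116.5 GPa


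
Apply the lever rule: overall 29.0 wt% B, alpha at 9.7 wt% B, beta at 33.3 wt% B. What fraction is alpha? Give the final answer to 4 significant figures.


f_alpha = (C_beta - C0) / (C_beta - C_alpha)
f_alpha = (33.3 - 29.0) / (33.3 - 9.7)
f_alpha = 0.1822


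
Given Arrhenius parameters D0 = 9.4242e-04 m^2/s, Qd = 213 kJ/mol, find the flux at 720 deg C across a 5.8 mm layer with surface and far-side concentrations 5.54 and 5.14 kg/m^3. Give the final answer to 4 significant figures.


Step 1: D = D0 * exp(-Qd/(R*T))
T = 720 + 273.15 = 993.15 K
D = 9.4242e-04 * exp(-213e3 / (8.314 * 993.15)) = 5.90368e-15 m^2/s
Step 2: J = D * (C1 - C2) / dx
J = 5.90368e-15 * (5.54 - 5.14) / 5.8e-03
J = 4.072e-13 kg/(m^2*s)


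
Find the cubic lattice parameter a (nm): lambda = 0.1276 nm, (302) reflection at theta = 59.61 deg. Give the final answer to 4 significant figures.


d = lambda / (2*sin(theta))
d = 0.1276 / (2*sin(59.61 deg))
d = 0.0739623 nm
a = d * sqrt(h^2+k^2+l^2) = 0.0739623 * sqrt(13)
a = 0.2667 nm


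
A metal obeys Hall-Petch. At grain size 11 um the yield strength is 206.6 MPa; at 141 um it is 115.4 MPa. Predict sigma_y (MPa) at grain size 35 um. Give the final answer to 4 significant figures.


sigma_y = sigma0 + k / sqrt(d)
1/sqrt(d1) = 1/sqrt(1.1e-05) = 301.511;  1/sqrt(d2) = 84.2152
k = (sigma1 - sigma2) / (1/sqrt(d1) - 1/sqrt(d2)) = (206.6 - 115.4) / (301.511 - 84.2152) = 0.419704 MPa*m^0.5
sigma0 = sigma1 - k/sqrt(d1) = 206.6 - 0.419704*301.511 = 80.0546 MPa
sigma_y(d3) = 80.0546 + 0.419704 / sqrt(3.5e-05) = 151 MPa


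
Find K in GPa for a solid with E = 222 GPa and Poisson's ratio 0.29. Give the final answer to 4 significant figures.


K = E / (3*(1-2*nu))
K = 222 / (3*(1-2*0.29))
K = 176.2 GPa


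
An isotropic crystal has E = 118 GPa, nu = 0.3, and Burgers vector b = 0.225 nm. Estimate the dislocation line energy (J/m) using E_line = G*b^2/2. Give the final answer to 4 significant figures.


Step 1: G = E / (2*(1+nu))
G = 118 / (2*(1+0.3)) = 45.3846 GPa = 4.53846e+10 Pa
Step 2: E_line = G*b^2/2
b = 0.225 nm = 2.25e-10 m
E_line = 0.5 * 4.53846e+10 * (2.25e-10)^2 = 1.149e-09 J/m


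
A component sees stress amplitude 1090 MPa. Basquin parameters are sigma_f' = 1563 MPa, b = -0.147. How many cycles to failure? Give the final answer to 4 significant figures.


sigma_a = sigma_f' * (2*Nf)^b
2*Nf = (sigma_a / sigma_f')^(1/b)
2*Nf = (1090 / 1563)^(1/-0.147)
2*Nf = 11.6104
Nf = 5.805 cycles


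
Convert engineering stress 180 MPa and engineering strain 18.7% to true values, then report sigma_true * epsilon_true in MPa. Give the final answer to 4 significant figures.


sigma_true = sigma_eng * (1 + epsilon_eng)
sigma_true = 180 * (1 + 0.187) = 213.66 MPa
epsilon_true = ln(1 + epsilon_eng)
epsilon_true = ln(1 + 0.187) = 0.171429
sigma_true * epsilon_true = 213.66 * 0.171429 = 36.63 MPa


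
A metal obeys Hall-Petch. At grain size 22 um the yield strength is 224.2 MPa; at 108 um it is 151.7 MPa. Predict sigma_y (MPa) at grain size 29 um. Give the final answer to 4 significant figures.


sigma_y = sigma0 + k / sqrt(d)
1/sqrt(d1) = 1/sqrt(2.2e-05) = 213.201;  1/sqrt(d2) = 96.225
k = (sigma1 - sigma2) / (1/sqrt(d1) - 1/sqrt(d2)) = (224.2 - 151.7) / (213.201 - 96.225) = 0.619787 MPa*m^0.5
sigma0 = sigma1 - k/sqrt(d1) = 224.2 - 0.619787*213.201 = 92.061 MPa
sigma_y(d3) = 92.061 + 0.619787 / sqrt(2.9e-05) = 207.2 MPa


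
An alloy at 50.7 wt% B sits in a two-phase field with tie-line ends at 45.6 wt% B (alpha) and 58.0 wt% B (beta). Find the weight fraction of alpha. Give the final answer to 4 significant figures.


f_alpha = (C_beta - C0) / (C_beta - C_alpha)
f_alpha = (58.0 - 50.7) / (58.0 - 45.6)
f_alpha = 0.5887


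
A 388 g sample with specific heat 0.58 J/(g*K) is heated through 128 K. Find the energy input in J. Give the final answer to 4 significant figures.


Q = m * cp * dT
Q = 388 * 0.58 * 128
Q = 28810 J


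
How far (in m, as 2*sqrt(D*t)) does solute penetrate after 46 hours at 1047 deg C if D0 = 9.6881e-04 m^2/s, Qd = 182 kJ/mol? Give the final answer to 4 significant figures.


Step 1: D = D0 * exp(-Qd/(R*T))
T = 1320.15 K
D = 9.6881e-04 * exp(-182e3 / (8.314 * 1320.15)) = 6.09183e-11 m^2/s
Step 2: L = 2*sqrt(D*t)
t = 46 h = 165600 s
L = 2*sqrt(6.09183e-11 * 165600) = 6.352e-03 m


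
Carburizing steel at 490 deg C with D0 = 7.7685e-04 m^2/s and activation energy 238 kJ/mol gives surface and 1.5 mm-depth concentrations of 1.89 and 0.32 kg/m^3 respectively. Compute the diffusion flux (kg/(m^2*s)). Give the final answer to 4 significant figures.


Step 1: D = D0 * exp(-Qd/(R*T))
T = 490 + 273.15 = 763.15 K
D = 7.7685e-04 * exp(-238e3 / (8.314 * 763.15)) = 3.9772e-20 m^2/s
Step 2: J = D * (C1 - C2) / dx
J = 3.9772e-20 * (1.89 - 0.32) / 1.5e-03
J = 4.163e-17 kg/(m^2*s)


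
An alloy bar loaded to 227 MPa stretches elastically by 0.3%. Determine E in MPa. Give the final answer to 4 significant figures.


E = sigma / epsilon
epsilon = 0.3% = 3e-03
E = 227 / 3e-03
E = 75670 MPa


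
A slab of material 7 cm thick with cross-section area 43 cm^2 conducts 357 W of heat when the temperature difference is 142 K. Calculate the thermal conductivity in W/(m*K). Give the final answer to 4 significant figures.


k = Q*L / (A*dT)
L = 0.07 m, A = 4.3e-03 m^2
k = 357 * 0.07 / (4.3e-03 * 142)
k = 40.93 W/(m*K)


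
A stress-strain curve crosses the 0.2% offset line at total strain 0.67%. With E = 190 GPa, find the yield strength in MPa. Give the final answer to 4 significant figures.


Offset strain = 0.002
Elastic strain at yield = total_strain - offset = 6.7e-03 - 0.002 = 4.7e-03
sigma_y = E * elastic_strain = 190000 * 4.7e-03
sigma_y = 893 MPa


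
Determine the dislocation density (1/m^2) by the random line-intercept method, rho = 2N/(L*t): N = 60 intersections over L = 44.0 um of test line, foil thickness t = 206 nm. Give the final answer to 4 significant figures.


rho = 2N / (L * t)
L = 44.0 um = 4.4e-05 m, t = 206 nm = 2.06e-07 m
rho = 2 * 60 / (4.4e-05 * 2.06e-07)
rho = 1.324e+13 1/m^2


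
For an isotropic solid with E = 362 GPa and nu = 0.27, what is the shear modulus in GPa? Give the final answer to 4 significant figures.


G = E / (2*(1+nu))
G = 362 / (2*(1+0.27))
G = 142.5 GPa


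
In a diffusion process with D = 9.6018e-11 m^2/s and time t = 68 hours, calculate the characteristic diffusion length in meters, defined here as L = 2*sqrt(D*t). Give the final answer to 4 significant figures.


t = 68 hr = 244800 s
Diffusion length = 2*sqrt(D*t)
= 2*sqrt(9.6018e-11 * 244800)
= 9.696e-03 m


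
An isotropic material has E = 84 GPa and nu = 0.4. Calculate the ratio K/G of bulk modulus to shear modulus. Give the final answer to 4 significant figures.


G = E / (2*(1+nu))
G = 84 / (2*(1+0.4)) = 30 GPa
K = E / (3*(1-2*nu))
K = 84 / (3*(1-2*0.4)) = 140 GPa
K/G = 140 / 30 = 4.667


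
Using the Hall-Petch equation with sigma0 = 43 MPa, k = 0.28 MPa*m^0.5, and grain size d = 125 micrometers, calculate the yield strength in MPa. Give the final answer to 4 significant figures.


sigma_y = sigma0 + k / sqrt(d)
d = 125 um = 1.25e-04 m
sigma_y = 43 + 0.28 / sqrt(1.25e-04)
sigma_y = 68.04 MPa


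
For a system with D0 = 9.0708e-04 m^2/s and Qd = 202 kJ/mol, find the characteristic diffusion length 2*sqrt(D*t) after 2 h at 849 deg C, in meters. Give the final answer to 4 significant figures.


Step 1: D = D0 * exp(-Qd/(R*T))
T = 1122.15 K
D = 9.0708e-04 * exp(-202e3 / (8.314 * 1122.15)) = 3.58481e-13 m^2/s
Step 2: L = 2*sqrt(D*t)
t = 2 h = 7200 s
L = 2*sqrt(3.58481e-13 * 7200) = 1.016e-04 m


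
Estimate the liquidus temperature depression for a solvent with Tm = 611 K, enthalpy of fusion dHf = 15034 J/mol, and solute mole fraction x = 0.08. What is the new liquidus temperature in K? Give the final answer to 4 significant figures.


dT = R*Tm^2*x / dHf
dT = 8.314 * 611^2 * 0.08 / 15034
dT = 16.5161 K
T_new = 611 - 16.5161 = 594.5 K


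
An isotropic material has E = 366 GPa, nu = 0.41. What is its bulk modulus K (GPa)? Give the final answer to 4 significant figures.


K = E / (3*(1-2*nu))
K = 366 / (3*(1-2*0.41))
K = 677.8 GPa


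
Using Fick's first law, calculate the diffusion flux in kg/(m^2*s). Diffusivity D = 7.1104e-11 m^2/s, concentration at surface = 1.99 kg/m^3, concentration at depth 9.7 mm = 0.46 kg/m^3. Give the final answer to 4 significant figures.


J = -D * (dC/dx) = D * (C1 - C2) / dx
J = 7.1104e-11 * (1.99 - 0.46) / 9.7e-03
J = 1.122e-08 kg/(m^2*s)


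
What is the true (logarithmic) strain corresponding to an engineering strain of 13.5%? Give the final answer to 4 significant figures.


epsilon_true = ln(1 + epsilon_eng)
epsilon_true = ln(1 + 0.135)
epsilon_true = 0.1266


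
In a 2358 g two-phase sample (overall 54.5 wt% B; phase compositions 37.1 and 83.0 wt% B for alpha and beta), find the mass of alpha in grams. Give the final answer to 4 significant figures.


f_alpha = (C_beta - C0) / (C_beta - C_alpha)
f_alpha = (83.0 - 54.5) / (83.0 - 37.1) = 0.620915
m_alpha = f_alpha * m_total = 0.620915 * 2358 = 1464 g


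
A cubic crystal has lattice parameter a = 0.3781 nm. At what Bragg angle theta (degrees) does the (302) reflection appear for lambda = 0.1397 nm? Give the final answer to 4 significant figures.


d = a / sqrt(h^2+k^2+l^2)
d = 0.3781 / sqrt(13) = 0.104866 nm
lambda = 2*d*sin(theta)  =>  sin(theta) = lambda / (2*d)
sin(theta) = 0.1397 / (2 * 0.104866) = 0.666088
theta = 41.77 deg


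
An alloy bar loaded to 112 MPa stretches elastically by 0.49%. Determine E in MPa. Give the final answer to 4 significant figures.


E = sigma / epsilon
epsilon = 0.49% = 4.9e-03
E = 112 / 4.9e-03
E = 22860 MPa


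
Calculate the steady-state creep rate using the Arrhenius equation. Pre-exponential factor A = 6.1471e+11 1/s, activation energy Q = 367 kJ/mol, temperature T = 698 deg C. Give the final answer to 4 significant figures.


rate = A * exp(-Q / (R*T))
T = 698 + 273.15 = 971.15 K
rate = 6.1471e+11 * exp(-367e3 / (8.314 * 971.15))
rate = 1.118e-08 1/s


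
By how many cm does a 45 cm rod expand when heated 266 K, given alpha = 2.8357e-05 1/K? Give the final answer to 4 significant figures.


dL = L0 * alpha * dT
dL = 45 * 2.8357e-05 * 266
dL = 0.3394 cm


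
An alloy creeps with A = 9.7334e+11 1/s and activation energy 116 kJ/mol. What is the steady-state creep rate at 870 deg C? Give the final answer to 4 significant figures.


rate = A * exp(-Q / (R*T))
T = 870 + 273.15 = 1143.15 K
rate = 9.7334e+11 * exp(-116e3 / (8.314 * 1143.15))
rate = 4.871e+06 1/s


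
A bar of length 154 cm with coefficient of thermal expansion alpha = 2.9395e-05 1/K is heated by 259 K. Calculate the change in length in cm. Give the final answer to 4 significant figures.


dL = L0 * alpha * dT
dL = 154 * 2.9395e-05 * 259
dL = 1.172 cm


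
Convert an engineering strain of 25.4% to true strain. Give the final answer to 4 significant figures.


epsilon_true = ln(1 + epsilon_eng)
epsilon_true = ln(1 + 0.254)
epsilon_true = 0.2263


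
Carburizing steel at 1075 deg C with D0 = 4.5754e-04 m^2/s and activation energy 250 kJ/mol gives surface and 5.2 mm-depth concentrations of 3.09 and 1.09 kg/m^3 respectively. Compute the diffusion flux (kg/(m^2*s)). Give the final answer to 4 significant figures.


Step 1: D = D0 * exp(-Qd/(R*T))
T = 1075 + 273.15 = 1348.15 K
D = 4.5754e-04 * exp(-250e3 / (8.314 * 1348.15)) = 9.41291e-14 m^2/s
Step 2: J = D * (C1 - C2) / dx
J = 9.41291e-14 * (3.09 - 1.09) / 5.2e-03
J = 3.62e-11 kg/(m^2*s)


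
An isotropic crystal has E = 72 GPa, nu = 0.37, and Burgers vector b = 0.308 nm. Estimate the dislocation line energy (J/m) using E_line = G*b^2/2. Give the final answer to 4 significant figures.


Step 1: G = E / (2*(1+nu))
G = 72 / (2*(1+0.37)) = 26.2774 GPa = 2.62774e+10 Pa
Step 2: E_line = G*b^2/2
b = 0.308 nm = 3.08e-10 m
E_line = 0.5 * 2.62774e+10 * (3.08e-10)^2 = 1.246e-09 J/m


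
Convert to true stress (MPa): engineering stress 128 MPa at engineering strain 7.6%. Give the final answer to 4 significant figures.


sigma_true = sigma_eng * (1 + epsilon_eng)
sigma_true = 128 * (1 + 0.076)
sigma_true = 137.7 MPa


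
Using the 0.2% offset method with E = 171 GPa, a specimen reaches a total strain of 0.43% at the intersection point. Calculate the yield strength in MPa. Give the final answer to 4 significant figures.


Offset strain = 0.002
Elastic strain at yield = total_strain - offset = 4.3e-03 - 0.002 = 2.3e-03
sigma_y = E * elastic_strain = 171000 * 2.3e-03
sigma_y = 393.3 MPa


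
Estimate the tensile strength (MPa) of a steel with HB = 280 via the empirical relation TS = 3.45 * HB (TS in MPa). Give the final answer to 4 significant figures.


TS (MPa) = 3.45 * HB
TS = 3.45 * 280
TS = 966 MPa


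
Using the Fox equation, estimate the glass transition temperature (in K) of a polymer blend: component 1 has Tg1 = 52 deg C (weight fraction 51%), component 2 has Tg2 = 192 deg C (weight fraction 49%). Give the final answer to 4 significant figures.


1/Tg = w1/Tg1 + w2/Tg2 (in Kelvin)
Tg1 = 325.15 K, Tg2 = 465.15 K
1/Tg = 0.51/325.15 + 0.49/465.15
Tg = 381.4 K


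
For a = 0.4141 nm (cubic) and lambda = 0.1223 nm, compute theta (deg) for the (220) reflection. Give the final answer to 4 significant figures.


d = a / sqrt(h^2+k^2+l^2)
d = 0.4141 / sqrt(8) = 0.146406 nm
lambda = 2*d*sin(theta)  =>  sin(theta) = lambda / (2*d)
sin(theta) = 0.1223 / (2 * 0.146406) = 0.417673
theta = 24.69 deg


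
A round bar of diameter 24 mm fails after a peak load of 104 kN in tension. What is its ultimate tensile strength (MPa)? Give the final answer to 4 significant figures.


A0 = pi*(d/2)^2 = pi*(24/2)^2 = 452.389 mm^2
UTS = F_max / A0 = 104*1000 / 452.389
UTS = 229.9 MPa


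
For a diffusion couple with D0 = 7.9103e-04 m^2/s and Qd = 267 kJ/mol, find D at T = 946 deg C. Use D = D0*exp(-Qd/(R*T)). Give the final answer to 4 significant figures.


D = D0 * exp(-Qd / (R*T))
T = 1219.15 K
D = 7.9103e-04 * exp(-267e3 / (8.314 * 1219.15))
D = 2.872e-15 m^2/s


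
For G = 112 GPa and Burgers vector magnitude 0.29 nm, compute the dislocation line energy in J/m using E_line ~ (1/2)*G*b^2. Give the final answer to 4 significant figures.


E = G*b^2/2
b = 0.29 nm = 2.9e-10 m
G = 112 GPa = 1.12e+11 Pa
E = 0.5 * 1.12e+11 * (2.9e-10)^2
E = 4.71e-09 J/m


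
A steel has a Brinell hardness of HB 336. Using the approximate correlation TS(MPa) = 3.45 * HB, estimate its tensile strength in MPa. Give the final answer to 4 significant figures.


TS (MPa) = 3.45 * HB
TS = 3.45 * 336
TS = 1159 MPa


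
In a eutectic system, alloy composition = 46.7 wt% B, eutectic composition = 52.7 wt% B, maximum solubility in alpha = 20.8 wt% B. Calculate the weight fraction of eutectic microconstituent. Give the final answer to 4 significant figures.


f_primary = (C_e - C0) / (C_e - C_alpha_max)
f_primary = (52.7 - 46.7) / (52.7 - 20.8)
f_primary = 0.188088
f_eutectic = 1 - 0.188088 = 0.8119


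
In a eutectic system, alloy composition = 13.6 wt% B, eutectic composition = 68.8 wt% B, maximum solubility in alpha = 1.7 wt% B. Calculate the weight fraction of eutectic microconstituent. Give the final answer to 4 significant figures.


f_primary = (C_e - C0) / (C_e - C_alpha_max)
f_primary = (68.8 - 13.6) / (68.8 - 1.7)
f_primary = 0.822653
f_eutectic = 1 - 0.822653 = 0.1773


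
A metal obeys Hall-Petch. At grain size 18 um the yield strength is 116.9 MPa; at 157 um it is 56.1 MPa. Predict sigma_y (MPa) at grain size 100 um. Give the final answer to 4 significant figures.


sigma_y = sigma0 + k / sqrt(d)
1/sqrt(d1) = 1/sqrt(1.8e-05) = 235.702;  1/sqrt(d2) = 79.8087
k = (sigma1 - sigma2) / (1/sqrt(d1) - 1/sqrt(d2)) = (116.9 - 56.1) / (235.702 - 79.8087) = 0.39001 MPa*m^0.5
sigma0 = sigma1 - k/sqrt(d1) = 116.9 - 0.39001*235.702 = 24.9738 MPa
sigma_y(d3) = 24.9738 + 0.39001 / sqrt(1e-04) = 63.97 MPa


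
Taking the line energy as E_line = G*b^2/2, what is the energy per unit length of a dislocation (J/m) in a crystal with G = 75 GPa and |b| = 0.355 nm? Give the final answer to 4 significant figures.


E = G*b^2/2
b = 0.355 nm = 3.55e-10 m
G = 75 GPa = 7.5e+10 Pa
E = 0.5 * 7.5e+10 * (3.55e-10)^2
E = 4.726e-09 J/m


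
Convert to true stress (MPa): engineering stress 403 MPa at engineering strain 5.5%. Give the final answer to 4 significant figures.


sigma_true = sigma_eng * (1 + epsilon_eng)
sigma_true = 403 * (1 + 0.055)
sigma_true = 425.2 MPa


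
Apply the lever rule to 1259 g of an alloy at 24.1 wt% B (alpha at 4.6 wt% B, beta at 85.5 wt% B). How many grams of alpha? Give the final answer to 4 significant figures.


f_alpha = (C_beta - C0) / (C_beta - C_alpha)
f_alpha = (85.5 - 24.1) / (85.5 - 4.6) = 0.758962
m_alpha = f_alpha * m_total = 0.758962 * 1259 = 955.5 g


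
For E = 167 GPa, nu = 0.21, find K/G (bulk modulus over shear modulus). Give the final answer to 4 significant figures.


G = E / (2*(1+nu))
G = 167 / (2*(1+0.21)) = 69.0083 GPa
K = E / (3*(1-2*nu))
K = 167 / (3*(1-2*0.21)) = 95.977 GPa
K/G = 95.977 / 69.0083 = 1.391


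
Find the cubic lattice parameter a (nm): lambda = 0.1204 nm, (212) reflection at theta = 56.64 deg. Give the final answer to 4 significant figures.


d = lambda / (2*sin(theta))
d = 0.1204 / (2*sin(56.64 deg))
d = 0.0720758 nm
a = d * sqrt(h^2+k^2+l^2) = 0.0720758 * sqrt(9)
a = 0.2162 nm


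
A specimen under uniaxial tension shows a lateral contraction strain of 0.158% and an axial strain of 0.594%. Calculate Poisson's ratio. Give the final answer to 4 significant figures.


nu = -epsilon_lat / epsilon_axial
Lateral strain is contraction (negative), so using magnitudes:
nu = 0.158 / 0.594
nu = 0.266


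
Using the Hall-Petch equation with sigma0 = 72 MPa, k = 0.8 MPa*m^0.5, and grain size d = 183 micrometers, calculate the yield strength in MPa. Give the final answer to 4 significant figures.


sigma_y = sigma0 + k / sqrt(d)
d = 183 um = 1.83e-04 m
sigma_y = 72 + 0.8 / sqrt(1.83e-04)
sigma_y = 131.1 MPa


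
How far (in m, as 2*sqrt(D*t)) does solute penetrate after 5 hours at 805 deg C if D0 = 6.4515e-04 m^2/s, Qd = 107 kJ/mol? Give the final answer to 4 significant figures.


Step 1: D = D0 * exp(-Qd/(R*T))
T = 1078.15 K
D = 6.4515e-04 * exp(-107e3 / (8.314 * 1078.15)) = 4.22177e-09 m^2/s
Step 2: L = 2*sqrt(D*t)
t = 5 h = 18000 s
L = 2*sqrt(4.22177e-09 * 18000) = 0.01743 m


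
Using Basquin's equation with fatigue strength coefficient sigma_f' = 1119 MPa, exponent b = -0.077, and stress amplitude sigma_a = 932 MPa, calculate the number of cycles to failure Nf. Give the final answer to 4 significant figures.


sigma_a = sigma_f' * (2*Nf)^b
2*Nf = (sigma_a / sigma_f')^(1/b)
2*Nf = (932 / 1119)^(1/-0.077)
2*Nf = 10.7486
Nf = 5.374 cycles


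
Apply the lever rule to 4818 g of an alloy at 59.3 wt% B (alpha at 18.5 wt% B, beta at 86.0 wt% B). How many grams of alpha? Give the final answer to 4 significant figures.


f_alpha = (C_beta - C0) / (C_beta - C_alpha)
f_alpha = (86.0 - 59.3) / (86.0 - 18.5) = 0.395556
m_alpha = f_alpha * m_total = 0.395556 * 4818 = 1906 g


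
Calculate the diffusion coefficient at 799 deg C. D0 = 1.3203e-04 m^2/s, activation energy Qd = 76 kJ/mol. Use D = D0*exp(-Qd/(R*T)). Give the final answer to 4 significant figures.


D = D0 * exp(-Qd / (R*T))
T = 1072.15 K
D = 1.3203e-04 * exp(-76e3 / (8.314 * 1072.15))
D = 2.617e-08 m^2/s


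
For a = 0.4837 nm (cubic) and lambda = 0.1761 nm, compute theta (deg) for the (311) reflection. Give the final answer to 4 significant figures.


d = a / sqrt(h^2+k^2+l^2)
d = 0.4837 / sqrt(11) = 0.145841 nm
lambda = 2*d*sin(theta)  =>  sin(theta) = lambda / (2*d)
sin(theta) = 0.1761 / (2 * 0.145841) = 0.60374
theta = 37.14 deg


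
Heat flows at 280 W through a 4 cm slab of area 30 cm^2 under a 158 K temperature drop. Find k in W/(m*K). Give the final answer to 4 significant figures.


k = Q*L / (A*dT)
L = 0.04 m, A = 3e-03 m^2
k = 280 * 0.04 / (3e-03 * 158)
k = 23.63 W/(m*K)


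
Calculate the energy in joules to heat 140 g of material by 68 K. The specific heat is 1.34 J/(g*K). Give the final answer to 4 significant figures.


Q = m * cp * dT
Q = 140 * 1.34 * 68
Q = 12760 J


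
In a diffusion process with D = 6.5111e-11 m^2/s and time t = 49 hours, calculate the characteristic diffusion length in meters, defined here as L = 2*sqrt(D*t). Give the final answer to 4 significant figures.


t = 49 hr = 176400 s
Diffusion length = 2*sqrt(D*t)
= 2*sqrt(6.5111e-11 * 176400)
= 6.778e-03 m


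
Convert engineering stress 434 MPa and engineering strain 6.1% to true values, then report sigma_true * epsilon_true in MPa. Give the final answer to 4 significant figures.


sigma_true = sigma_eng * (1 + epsilon_eng)
sigma_true = 434 * (1 + 0.061) = 460.474 MPa
epsilon_true = ln(1 + epsilon_eng)
epsilon_true = ln(1 + 0.061) = 0.0592119
sigma_true * epsilon_true = 460.474 * 0.0592119 = 27.27 MPa


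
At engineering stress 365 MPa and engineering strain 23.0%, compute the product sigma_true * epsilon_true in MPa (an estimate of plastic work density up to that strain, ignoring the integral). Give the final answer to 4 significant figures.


sigma_true = sigma_eng * (1 + epsilon_eng)
sigma_true = 365 * (1 + 0.23) = 448.95 MPa
epsilon_true = ln(1 + epsilon_eng)
epsilon_true = ln(1 + 0.23) = 0.207014
sigma_true * epsilon_true = 448.95 * 0.207014 = 92.94 MPa


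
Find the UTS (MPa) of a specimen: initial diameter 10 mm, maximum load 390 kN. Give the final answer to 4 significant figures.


A0 = pi*(d/2)^2 = pi*(10/2)^2 = 78.5398 mm^2
UTS = F_max / A0 = 390*1000 / 78.5398
UTS = 4966 MPa


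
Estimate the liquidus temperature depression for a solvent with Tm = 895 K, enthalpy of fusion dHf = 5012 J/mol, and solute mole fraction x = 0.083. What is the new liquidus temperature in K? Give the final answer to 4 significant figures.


dT = R*Tm^2*x / dHf
dT = 8.314 * 895^2 * 0.083 / 5012
dT = 110.287 K
T_new = 895 - 110.287 = 784.7 K


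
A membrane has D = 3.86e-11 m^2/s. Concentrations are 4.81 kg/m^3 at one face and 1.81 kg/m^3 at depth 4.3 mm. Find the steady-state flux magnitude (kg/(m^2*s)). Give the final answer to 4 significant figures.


J = -D * (dC/dx) = D * (C1 - C2) / dx
J = 3.86e-11 * (4.81 - 1.81) / 4.3e-03
J = 2.693e-08 kg/(m^2*s)


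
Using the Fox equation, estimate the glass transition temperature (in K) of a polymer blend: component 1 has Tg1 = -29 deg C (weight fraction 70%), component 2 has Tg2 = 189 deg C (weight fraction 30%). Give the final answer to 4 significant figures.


1/Tg = w1/Tg1 + w2/Tg2 (in Kelvin)
Tg1 = 244.15 K, Tg2 = 462.15 K
1/Tg = 0.7/244.15 + 0.3/462.15
Tg = 284.4 K


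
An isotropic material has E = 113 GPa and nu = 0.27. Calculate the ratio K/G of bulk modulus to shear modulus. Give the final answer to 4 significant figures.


G = E / (2*(1+nu))
G = 113 / (2*(1+0.27)) = 44.4882 GPa
K = E / (3*(1-2*nu))
K = 113 / (3*(1-2*0.27)) = 81.8841 GPa
K/G = 81.8841 / 44.4882 = 1.841


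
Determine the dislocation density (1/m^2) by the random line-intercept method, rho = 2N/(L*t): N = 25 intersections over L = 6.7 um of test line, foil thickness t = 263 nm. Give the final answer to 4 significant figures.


rho = 2N / (L * t)
L = 6.7 um = 6.7e-06 m, t = 263 nm = 2.63e-07 m
rho = 2 * 25 / (6.7e-06 * 2.63e-07)
rho = 2.838e+13 1/m^2


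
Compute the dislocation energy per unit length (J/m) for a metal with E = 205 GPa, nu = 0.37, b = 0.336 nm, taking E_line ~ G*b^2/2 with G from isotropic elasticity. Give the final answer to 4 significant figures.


Step 1: G = E / (2*(1+nu))
G = 205 / (2*(1+0.37)) = 74.8175 GPa = 7.48175e+10 Pa
Step 2: E_line = G*b^2/2
b = 0.336 nm = 3.36e-10 m
E_line = 0.5 * 7.48175e+10 * (3.36e-10)^2 = 4.223e-09 J/m


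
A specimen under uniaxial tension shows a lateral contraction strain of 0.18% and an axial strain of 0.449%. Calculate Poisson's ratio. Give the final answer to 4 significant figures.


nu = -epsilon_lat / epsilon_axial
Lateral strain is contraction (negative), so using magnitudes:
nu = 0.18 / 0.449
nu = 0.4009


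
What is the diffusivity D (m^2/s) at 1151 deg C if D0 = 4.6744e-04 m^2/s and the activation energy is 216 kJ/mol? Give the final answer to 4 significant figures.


D = D0 * exp(-Qd / (R*T))
T = 1424.15 K
D = 4.6744e-04 * exp(-216e3 / (8.314 * 1424.15))
D = 5.585e-12 m^2/s


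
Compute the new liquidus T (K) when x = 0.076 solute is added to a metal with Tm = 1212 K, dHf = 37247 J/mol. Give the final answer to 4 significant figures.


dT = R*Tm^2*x / dHf
dT = 8.314 * 1212^2 * 0.076 / 37247
dT = 24.9194 K
T_new = 1212 - 24.9194 = 1187 K


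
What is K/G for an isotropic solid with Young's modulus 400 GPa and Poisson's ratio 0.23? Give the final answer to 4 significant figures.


G = E / (2*(1+nu))
G = 400 / (2*(1+0.23)) = 162.602 GPa
K = E / (3*(1-2*nu))
K = 400 / (3*(1-2*0.23)) = 246.914 GPa
K/G = 246.914 / 162.602 = 1.519


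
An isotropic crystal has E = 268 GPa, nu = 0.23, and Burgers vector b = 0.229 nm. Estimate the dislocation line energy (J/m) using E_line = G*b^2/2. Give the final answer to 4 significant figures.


Step 1: G = E / (2*(1+nu))
G = 268 / (2*(1+0.23)) = 108.943 GPa = 1.08943e+11 Pa
Step 2: E_line = G*b^2/2
b = 0.229 nm = 2.29e-10 m
E_line = 0.5 * 1.08943e+11 * (2.29e-10)^2 = 2.857e-09 J/m


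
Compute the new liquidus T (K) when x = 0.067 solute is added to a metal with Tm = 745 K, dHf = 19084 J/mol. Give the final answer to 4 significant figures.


dT = R*Tm^2*x / dHf
dT = 8.314 * 745^2 * 0.067 / 19084
dT = 16.2005 K
T_new = 745 - 16.2005 = 728.8 K


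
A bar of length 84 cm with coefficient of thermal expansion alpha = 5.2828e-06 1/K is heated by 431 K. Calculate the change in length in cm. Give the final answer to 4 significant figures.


dL = L0 * alpha * dT
dL = 84 * 5.2828e-06 * 431
dL = 0.1913 cm


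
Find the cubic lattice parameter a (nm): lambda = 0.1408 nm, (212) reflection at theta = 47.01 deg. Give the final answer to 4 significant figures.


d = lambda / (2*sin(theta))
d = 0.1408 / (2*sin(47.01 deg))
d = 0.0962442 nm
a = d * sqrt(h^2+k^2+l^2) = 0.0962442 * sqrt(9)
a = 0.2887 nm


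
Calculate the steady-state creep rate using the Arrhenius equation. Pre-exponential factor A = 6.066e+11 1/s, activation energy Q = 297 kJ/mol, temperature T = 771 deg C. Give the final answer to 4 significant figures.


rate = A * exp(-Q / (R*T))
T = 771 + 273.15 = 1044.15 K
rate = 6.066e+11 * exp(-297e3 / (8.314 * 1044.15))
rate = 8.407e-04 1/s


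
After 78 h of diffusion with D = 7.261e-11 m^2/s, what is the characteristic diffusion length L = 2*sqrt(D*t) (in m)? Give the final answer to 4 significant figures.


t = 78 hr = 280800 s
Diffusion length = 2*sqrt(D*t)
= 2*sqrt(7.261e-11 * 280800)
= 9.031e-03 m


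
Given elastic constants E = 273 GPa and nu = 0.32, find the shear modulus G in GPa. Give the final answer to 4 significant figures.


G = E / (2*(1+nu))
G = 273 / (2*(1+0.32))
G = 103.4 GPa


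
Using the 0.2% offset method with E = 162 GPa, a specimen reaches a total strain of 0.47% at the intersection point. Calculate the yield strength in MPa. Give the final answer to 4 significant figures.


Offset strain = 0.002
Elastic strain at yield = total_strain - offset = 4.7e-03 - 0.002 = 2.7e-03
sigma_y = E * elastic_strain = 162000 * 2.7e-03
sigma_y = 437.4 MPa


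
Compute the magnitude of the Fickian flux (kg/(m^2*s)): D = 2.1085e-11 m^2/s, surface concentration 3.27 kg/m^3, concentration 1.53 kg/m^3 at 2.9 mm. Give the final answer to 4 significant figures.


J = -D * (dC/dx) = D * (C1 - C2) / dx
J = 2.1085e-11 * (3.27 - 1.53) / 2.9e-03
J = 1.265e-08 kg/(m^2*s)


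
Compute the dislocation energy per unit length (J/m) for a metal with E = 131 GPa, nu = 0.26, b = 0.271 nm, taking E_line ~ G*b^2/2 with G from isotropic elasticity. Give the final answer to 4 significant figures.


Step 1: G = E / (2*(1+nu))
G = 131 / (2*(1+0.26)) = 51.9841 GPa = 5.19841e+10 Pa
Step 2: E_line = G*b^2/2
b = 0.271 nm = 2.71e-10 m
E_line = 0.5 * 5.19841e+10 * (2.71e-10)^2 = 1.909e-09 J/m


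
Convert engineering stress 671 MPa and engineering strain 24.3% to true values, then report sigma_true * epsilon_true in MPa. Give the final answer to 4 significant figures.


sigma_true = sigma_eng * (1 + epsilon_eng)
sigma_true = 671 * (1 + 0.243) = 834.053 MPa
epsilon_true = ln(1 + epsilon_eng)
epsilon_true = ln(1 + 0.243) = 0.217528
sigma_true * epsilon_true = 834.053 * 0.217528 = 181.4 MPa


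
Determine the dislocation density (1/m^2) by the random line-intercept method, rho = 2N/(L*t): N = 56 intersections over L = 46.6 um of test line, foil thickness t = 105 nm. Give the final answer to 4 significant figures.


rho = 2N / (L * t)
L = 46.6 um = 4.66e-05 m, t = 105 nm = 1.05e-07 m
rho = 2 * 56 / (4.66e-05 * 1.05e-07)
rho = 2.289e+13 1/m^2


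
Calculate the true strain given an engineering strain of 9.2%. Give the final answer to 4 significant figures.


epsilon_true = ln(1 + epsilon_eng)
epsilon_true = ln(1 + 0.092)
epsilon_true = 0.08801


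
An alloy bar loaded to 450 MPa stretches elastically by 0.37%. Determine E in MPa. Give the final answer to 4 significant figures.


E = sigma / epsilon
epsilon = 0.37% = 3.7e-03
E = 450 / 3.7e-03
E = 121600 MPa


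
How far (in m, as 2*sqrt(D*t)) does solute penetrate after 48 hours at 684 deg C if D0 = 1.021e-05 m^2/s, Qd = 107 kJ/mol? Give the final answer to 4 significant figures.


Step 1: D = D0 * exp(-Qd/(R*T))
T = 957.15 K
D = 1.021e-05 * exp(-107e3 / (8.314 * 957.15)) = 1.47738e-11 m^2/s
Step 2: L = 2*sqrt(D*t)
t = 48 h = 172800 s
L = 2*sqrt(1.47738e-11 * 172800) = 3.196e-03 m


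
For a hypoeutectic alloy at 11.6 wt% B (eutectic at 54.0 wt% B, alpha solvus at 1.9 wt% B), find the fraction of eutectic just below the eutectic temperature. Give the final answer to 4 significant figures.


f_primary = (C_e - C0) / (C_e - C_alpha_max)
f_primary = (54.0 - 11.6) / (54.0 - 1.9)
f_primary = 0.81382
f_eutectic = 1 - 0.81382 = 0.1862


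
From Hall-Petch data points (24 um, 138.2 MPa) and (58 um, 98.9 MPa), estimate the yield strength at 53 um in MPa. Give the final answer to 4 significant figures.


sigma_y = sigma0 + k / sqrt(d)
1/sqrt(d1) = 1/sqrt(2.4e-05) = 204.124;  1/sqrt(d2) = 131.306
k = (sigma1 - sigma2) / (1/sqrt(d1) - 1/sqrt(d2)) = (138.2 - 98.9) / (204.124 - 131.306) = 0.539704 MPa*m^0.5
sigma0 = sigma1 - k/sqrt(d1) = 138.2 - 0.539704*204.124 = 28.0334 MPa
sigma_y(d3) = 28.0334 + 0.539704 / sqrt(5.3e-05) = 102.2 MPa


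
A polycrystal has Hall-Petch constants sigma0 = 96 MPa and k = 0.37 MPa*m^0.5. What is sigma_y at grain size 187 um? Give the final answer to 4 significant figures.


sigma_y = sigma0 + k / sqrt(d)
d = 187 um = 1.87e-04 m
sigma_y = 96 + 0.37 / sqrt(1.87e-04)
sigma_y = 123.1 MPa


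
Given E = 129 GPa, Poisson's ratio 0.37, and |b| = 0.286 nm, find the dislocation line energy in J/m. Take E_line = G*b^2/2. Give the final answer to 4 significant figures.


Step 1: G = E / (2*(1+nu))
G = 129 / (2*(1+0.37)) = 47.0803 GPa = 4.70803e+10 Pa
Step 2: E_line = G*b^2/2
b = 0.286 nm = 2.86e-10 m
E_line = 0.5 * 4.70803e+10 * (2.86e-10)^2 = 1.925e-09 J/m


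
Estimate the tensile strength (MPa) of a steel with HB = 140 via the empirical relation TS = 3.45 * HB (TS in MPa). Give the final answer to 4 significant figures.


TS (MPa) = 3.45 * HB
TS = 3.45 * 140
TS = 483 MPa


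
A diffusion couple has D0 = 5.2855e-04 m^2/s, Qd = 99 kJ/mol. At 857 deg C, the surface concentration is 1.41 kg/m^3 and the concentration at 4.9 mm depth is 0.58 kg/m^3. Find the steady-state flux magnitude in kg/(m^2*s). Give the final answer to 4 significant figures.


Step 1: D = D0 * exp(-Qd/(R*T))
T = 857 + 273.15 = 1130.15 K
D = 5.2855e-04 * exp(-99e3 / (8.314 * 1130.15)) = 1.40352e-08 m^2/s
Step 2: J = D * (C1 - C2) / dx
J = 1.40352e-08 * (1.41 - 0.58) / 4.9e-03
J = 2.377e-06 kg/(m^2*s)


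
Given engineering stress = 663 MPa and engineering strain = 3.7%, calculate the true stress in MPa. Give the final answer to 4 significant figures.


sigma_true = sigma_eng * (1 + epsilon_eng)
sigma_true = 663 * (1 + 0.037)
sigma_true = 687.5 MPa


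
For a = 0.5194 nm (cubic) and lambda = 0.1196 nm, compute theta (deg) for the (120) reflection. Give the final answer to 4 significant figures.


d = a / sqrt(h^2+k^2+l^2)
d = 0.5194 / sqrt(5) = 0.232283 nm
lambda = 2*d*sin(theta)  =>  sin(theta) = lambda / (2*d)
sin(theta) = 0.1196 / (2 * 0.232283) = 0.257445
theta = 14.92 deg


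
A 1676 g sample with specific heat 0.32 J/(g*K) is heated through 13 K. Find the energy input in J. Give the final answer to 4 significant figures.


Q = m * cp * dT
Q = 1676 * 0.32 * 13
Q = 6972 J


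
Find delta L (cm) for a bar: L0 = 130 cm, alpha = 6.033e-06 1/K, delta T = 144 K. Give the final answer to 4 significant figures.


dL = L0 * alpha * dT
dL = 130 * 6.033e-06 * 144
dL = 0.1129 cm


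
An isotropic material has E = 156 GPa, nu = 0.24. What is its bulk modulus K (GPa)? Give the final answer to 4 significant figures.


K = E / (3*(1-2*nu))
K = 156 / (3*(1-2*0.24))
K = 100 GPa


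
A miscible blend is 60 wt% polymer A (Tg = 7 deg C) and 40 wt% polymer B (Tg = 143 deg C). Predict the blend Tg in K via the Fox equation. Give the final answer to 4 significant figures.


1/Tg = w1/Tg1 + w2/Tg2 (in Kelvin)
Tg1 = 280.15 K, Tg2 = 416.15 K
1/Tg = 0.6/280.15 + 0.4/416.15
Tg = 322.3 K


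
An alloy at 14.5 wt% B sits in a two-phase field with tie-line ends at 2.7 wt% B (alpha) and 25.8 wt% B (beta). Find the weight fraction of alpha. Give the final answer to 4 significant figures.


f_alpha = (C_beta - C0) / (C_beta - C_alpha)
f_alpha = (25.8 - 14.5) / (25.8 - 2.7)
f_alpha = 0.4892


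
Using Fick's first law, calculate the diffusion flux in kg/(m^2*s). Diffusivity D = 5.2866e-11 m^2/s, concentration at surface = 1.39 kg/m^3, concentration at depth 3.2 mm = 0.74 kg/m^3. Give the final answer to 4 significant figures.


J = -D * (dC/dx) = D * (C1 - C2) / dx
J = 5.2866e-11 * (1.39 - 0.74) / 3.2e-03
J = 1.074e-08 kg/(m^2*s)


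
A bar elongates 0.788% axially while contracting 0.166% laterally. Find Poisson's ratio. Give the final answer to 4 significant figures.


nu = -epsilon_lat / epsilon_axial
Lateral strain is contraction (negative), so using magnitudes:
nu = 0.166 / 0.788
nu = 0.2107


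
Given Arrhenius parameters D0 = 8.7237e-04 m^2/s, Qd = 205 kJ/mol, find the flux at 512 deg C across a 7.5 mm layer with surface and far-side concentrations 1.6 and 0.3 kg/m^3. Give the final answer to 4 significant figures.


Step 1: D = D0 * exp(-Qd/(R*T))
T = 512 + 273.15 = 785.15 K
D = 8.7237e-04 * exp(-205e3 / (8.314 * 785.15)) = 2.00411e-17 m^2/s
Step 2: J = D * (C1 - C2) / dx
J = 2.00411e-17 * (1.6 - 0.3) / 7.5e-03
J = 3.474e-15 kg/(m^2*s)


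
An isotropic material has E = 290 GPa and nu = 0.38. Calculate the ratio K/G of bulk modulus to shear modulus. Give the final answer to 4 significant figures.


G = E / (2*(1+nu))
G = 290 / (2*(1+0.38)) = 105.072 GPa
K = E / (3*(1-2*nu))
K = 290 / (3*(1-2*0.38)) = 402.778 GPa
K/G = 402.778 / 105.072 = 3.833


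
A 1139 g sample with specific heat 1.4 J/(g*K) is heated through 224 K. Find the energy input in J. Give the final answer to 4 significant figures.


Q = m * cp * dT
Q = 1139 * 1.4 * 224
Q = 357200 J


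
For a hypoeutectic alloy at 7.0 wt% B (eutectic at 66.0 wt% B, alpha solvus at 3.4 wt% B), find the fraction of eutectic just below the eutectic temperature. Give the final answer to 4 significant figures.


f_primary = (C_e - C0) / (C_e - C_alpha_max)
f_primary = (66.0 - 7.0) / (66.0 - 3.4)
f_primary = 0.942492
f_eutectic = 1 - 0.942492 = 0.05751


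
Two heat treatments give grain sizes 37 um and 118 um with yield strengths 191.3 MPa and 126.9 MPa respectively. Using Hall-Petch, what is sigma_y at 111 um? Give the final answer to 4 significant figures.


sigma_y = sigma0 + k / sqrt(d)
1/sqrt(d1) = 1/sqrt(3.7e-05) = 164.399;  1/sqrt(d2) = 92.0575
k = (sigma1 - sigma2) / (1/sqrt(d1) - 1/sqrt(d2)) = (191.3 - 126.9) / (164.399 - 92.0575) = 0.890222 MPa*m^0.5
sigma0 = sigma1 - k/sqrt(d1) = 191.3 - 0.890222*164.399 = 44.9484 MPa
sigma_y(d3) = 44.9484 + 0.890222 / sqrt(1.11e-04) = 129.4 MPa


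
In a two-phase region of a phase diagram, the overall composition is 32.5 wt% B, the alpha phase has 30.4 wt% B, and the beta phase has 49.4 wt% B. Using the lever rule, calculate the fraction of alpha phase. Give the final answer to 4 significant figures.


f_alpha = (C_beta - C0) / (C_beta - C_alpha)
f_alpha = (49.4 - 32.5) / (49.4 - 30.4)
f_alpha = 0.8895


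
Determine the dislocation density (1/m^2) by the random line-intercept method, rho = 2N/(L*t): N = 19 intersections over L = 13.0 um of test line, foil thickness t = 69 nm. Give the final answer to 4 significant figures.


rho = 2N / (L * t)
L = 13.0 um = 1.3e-05 m, t = 69 nm = 6.9e-08 m
rho = 2 * 19 / (1.3e-05 * 6.9e-08)
rho = 4.236e+13 1/m^2


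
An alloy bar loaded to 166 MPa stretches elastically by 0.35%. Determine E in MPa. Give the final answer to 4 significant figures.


E = sigma / epsilon
epsilon = 0.35% = 3.5e-03
E = 166 / 3.5e-03
E = 47430 MPa


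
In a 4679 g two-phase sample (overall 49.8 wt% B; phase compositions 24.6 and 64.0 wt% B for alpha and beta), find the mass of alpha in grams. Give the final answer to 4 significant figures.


f_alpha = (C_beta - C0) / (C_beta - C_alpha)
f_alpha = (64.0 - 49.8) / (64.0 - 24.6) = 0.360406
m_alpha = f_alpha * m_total = 0.360406 * 4679 = 1686 g


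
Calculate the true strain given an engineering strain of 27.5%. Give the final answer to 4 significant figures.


epsilon_true = ln(1 + epsilon_eng)
epsilon_true = ln(1 + 0.275)
epsilon_true = 0.2429


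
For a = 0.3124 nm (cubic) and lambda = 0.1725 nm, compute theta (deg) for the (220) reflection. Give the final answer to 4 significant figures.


d = a / sqrt(h^2+k^2+l^2)
d = 0.3124 / sqrt(8) = 0.11045 nm
lambda = 2*d*sin(theta)  =>  sin(theta) = lambda / (2*d)
sin(theta) = 0.1725 / (2 * 0.11045) = 0.780896
theta = 51.34 deg


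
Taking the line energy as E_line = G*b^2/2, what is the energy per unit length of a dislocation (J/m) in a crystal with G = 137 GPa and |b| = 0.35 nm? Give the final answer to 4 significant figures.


E = G*b^2/2
b = 0.35 nm = 3.5e-10 m
G = 137 GPa = 1.37e+11 Pa
E = 0.5 * 1.37e+11 * (3.5e-10)^2
E = 8.391e-09 J/m


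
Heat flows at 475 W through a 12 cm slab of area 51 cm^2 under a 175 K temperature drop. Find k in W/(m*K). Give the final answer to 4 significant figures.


k = Q*L / (A*dT)
L = 0.12 m, A = 5.1e-03 m^2
k = 475 * 0.12 / (5.1e-03 * 175)
k = 63.87 W/(m*K)
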